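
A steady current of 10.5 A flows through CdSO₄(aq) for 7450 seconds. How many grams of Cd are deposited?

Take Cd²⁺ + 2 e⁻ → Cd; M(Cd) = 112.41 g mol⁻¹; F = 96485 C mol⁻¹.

45.6 g

Q = I·t = 10.50 A × 7450.0 s = 78220 C.
n(e⁻) = Q/F = 78220 / 96485 = 0.8107 mol.
Cd²⁺ + 2 e⁻ → Cd, so n(Cd) = n(e⁻)/2 = 0.4054 mol.
m = n·M = 0.4054 × 112.41 = 45.6 g.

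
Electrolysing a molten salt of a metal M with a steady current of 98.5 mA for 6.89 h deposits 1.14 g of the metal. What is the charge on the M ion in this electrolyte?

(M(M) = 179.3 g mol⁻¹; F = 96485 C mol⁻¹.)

+4

Q = I·t = 0.09850 A × 24804 s = 2443 C, so n(e⁻) = 2443/96485 = 0.02532 mol.
n(M) deposited = 1.14 / 179.3 = 0.006358 mol.
Electrons per atom = n(e⁻)/n(M) = 0.02532 / 0.006358 = 3.98 ≈ 4, so the ion is M⁴⁺.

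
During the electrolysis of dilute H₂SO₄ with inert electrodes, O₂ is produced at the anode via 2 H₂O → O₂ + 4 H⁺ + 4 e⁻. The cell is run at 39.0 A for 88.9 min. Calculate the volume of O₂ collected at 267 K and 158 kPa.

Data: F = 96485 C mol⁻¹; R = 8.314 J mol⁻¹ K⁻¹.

7.57 L

Q = I·t = 39.00 A × 5334.0 s = 208000 C.
n(e⁻) = Q/F = 208000 / 96485 = 2.156 mol.
4 electrons are transferred per O₂ molecule, so n(O₂) = 2.156 / 4 = 0.5390 mol.
V = nRT/P = (0.5390 × 8.314 × 267) / (158 × 10³ Pa) = 0.00757 m³ = 7.57 L.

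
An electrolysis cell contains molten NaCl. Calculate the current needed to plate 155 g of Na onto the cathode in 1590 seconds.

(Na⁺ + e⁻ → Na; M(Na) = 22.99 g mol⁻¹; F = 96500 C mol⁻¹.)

n(Na) = 155 / 22.99 = 6.742 mol.
n(e⁻) = 1 × 6.742 = 6.742 mol.
Q = n(e⁻)·F = 6.742 × 96500 = 650600 C.
I = Q/t = 650600 / 1590.0 s = 409 A.

409 A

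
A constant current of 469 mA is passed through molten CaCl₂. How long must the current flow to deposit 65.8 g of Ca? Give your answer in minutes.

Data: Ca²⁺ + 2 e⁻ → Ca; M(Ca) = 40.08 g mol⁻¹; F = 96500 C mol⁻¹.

n(Ca) = m/M = 65.8 / 40.08 = 1.642 mol.
Each Ca atom requires 2 electrons, so n(e⁻) = 2 × 1.642 = 3.283 mol.
Q = n(e⁻)·F = 3.283 × 96500 = 316900 C.
t = Q/I = 316900 / 0.4690 A = 675600 s = 11300 min.

11300 min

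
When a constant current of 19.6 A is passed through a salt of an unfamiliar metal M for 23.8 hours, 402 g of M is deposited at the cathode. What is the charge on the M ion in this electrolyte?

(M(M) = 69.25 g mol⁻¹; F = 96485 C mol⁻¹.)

+3

Q = I·t = 19.60 A × 85680 s = 1679000 C, so n(e⁻) = 1679000/96485 = 17.41 mol.
n(M) deposited = 402 / 69.25 = 5.805 mol.
Electrons per atom = n(e⁻)/n(M) = 17.41 / 5.805 = 3.00 ≈ 3, so the ion is M³⁺.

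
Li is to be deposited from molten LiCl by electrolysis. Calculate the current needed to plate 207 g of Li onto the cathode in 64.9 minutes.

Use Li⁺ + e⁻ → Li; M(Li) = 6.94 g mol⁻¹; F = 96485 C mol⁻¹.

739 A

n(Li) = 207 / 6.94 = 29.83 mol.
n(e⁻) = 1 × 29.83 = 29.83 mol.
Q = n(e⁻)·F = 29.83 × 96485 = 2878000 C.
I = Q/t = 2878000 / 3894.0 s = 739 A.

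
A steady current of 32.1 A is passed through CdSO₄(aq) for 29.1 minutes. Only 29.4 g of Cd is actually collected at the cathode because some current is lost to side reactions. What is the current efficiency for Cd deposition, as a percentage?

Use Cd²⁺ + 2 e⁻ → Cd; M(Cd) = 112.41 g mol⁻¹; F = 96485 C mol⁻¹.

90.0 %

Q = I·t = 32.10 × 1746.0 = 56050 C; n(e⁻) = 56050/96485 = 0.5809 mol.
Theoretical n(Cd) = n(e⁻)/2 = 0.2904 mol, i.e. m_theo = 0.2904 × 112.41 = 32.65 g.
Efficiency = m_actual / m_theo = 29.4 / 32.65 = 90.0 %.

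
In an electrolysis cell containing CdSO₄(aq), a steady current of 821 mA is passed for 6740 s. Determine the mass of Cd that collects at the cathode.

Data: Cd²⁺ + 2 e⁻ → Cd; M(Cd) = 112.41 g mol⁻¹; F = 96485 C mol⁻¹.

Q = I·t = 0.8210 A × 6740.0 s = 5534 C.
n(e⁻) = Q/F = 5534 / 96485 = 0.05735 mol.
Cd²⁺ + 2 e⁻ → Cd, so n(Cd) = n(e⁻)/2 = 0.02868 mol.
m = n·M = 0.02868 × 112.41 = 3.22 g.

3.22 g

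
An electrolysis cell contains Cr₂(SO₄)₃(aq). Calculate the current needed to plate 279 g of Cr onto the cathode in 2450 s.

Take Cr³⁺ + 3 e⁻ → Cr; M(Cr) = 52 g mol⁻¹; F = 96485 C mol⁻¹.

634 A

n(Cr) = 279 / 52 = 5.365 mol.
n(e⁻) = 3 × 5.365 = 16.10 mol.
Q = n(e⁻)·F = 16.10 × 96485 = 1553000 C.
I = Q/t = 1553000 / 2450.0 s = 634 A.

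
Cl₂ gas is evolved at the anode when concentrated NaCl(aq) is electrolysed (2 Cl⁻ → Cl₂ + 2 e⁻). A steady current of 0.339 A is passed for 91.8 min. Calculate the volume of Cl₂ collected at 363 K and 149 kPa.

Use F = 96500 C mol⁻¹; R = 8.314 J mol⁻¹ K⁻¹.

0.196 L

Q = I·t = 0.3390 A × 5508.0 s = 1867 C.
n(e⁻) = Q/F = 1867 / 96500 = 0.01935 mol.
2 electrons are transferred per Cl₂ molecule, so n(Cl₂) = 0.01935 / 2 = 0.009675 mol.
V = nRT/P = (0.009675 × 8.314 × 363) / (149 × 10³ Pa) = 1.96 × 10⁻⁴ m³ = 0.196 L.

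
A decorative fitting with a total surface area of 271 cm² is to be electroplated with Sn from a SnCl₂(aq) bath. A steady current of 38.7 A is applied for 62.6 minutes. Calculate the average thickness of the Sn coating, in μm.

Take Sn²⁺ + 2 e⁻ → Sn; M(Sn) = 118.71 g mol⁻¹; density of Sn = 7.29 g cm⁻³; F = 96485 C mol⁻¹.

Q = I·t = 38.70 × 3756.0 = 145400 C; n(e⁻) = 1.507 mol.
n(Sn) = n(e⁻)/2 = 0.7533 mol, so m = 0.7533 × 118.71 = 89.42 g.
Volume = m/ρ = 89.42 / 7.29 = 12.27 cm³.
Thickness = V/A = 12.27 / 271 = 0.0453 cm = 453 μm.

453 μm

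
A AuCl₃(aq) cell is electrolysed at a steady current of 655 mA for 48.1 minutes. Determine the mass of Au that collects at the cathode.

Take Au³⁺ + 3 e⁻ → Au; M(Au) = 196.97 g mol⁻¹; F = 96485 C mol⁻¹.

Q = I·t = 0.6550 A × 2886.0 s = 1890 C.
n(e⁻) = Q/F = 1890 / 96485 = 0.01959 mol.
Au³⁺ + 3 e⁻ → Au, so n(Au) = n(e⁻)/3 = 0.006531 mol.
m = n·M = 0.006531 × 196.97 = 1.29 g.

1.29 g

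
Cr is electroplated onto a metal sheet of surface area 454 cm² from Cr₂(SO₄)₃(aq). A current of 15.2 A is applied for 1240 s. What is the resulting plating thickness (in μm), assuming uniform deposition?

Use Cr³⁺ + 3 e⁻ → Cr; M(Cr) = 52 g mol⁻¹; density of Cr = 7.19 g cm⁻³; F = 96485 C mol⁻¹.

Q = I·t = 15.20 × 1240.0 = 18850 C; n(e⁻) = 0.1953 mol.
n(Cr) = n(e⁻)/3 = 0.06512 mol, so m = 0.06512 × 52 = 3.386 g.
Volume = m/ρ = 3.386 / 7.19 = 0.4709 cm³.
Thickness = V/A = 0.4709 / 454 = 0.00104 cm = 10.4 μm.

10.4 μm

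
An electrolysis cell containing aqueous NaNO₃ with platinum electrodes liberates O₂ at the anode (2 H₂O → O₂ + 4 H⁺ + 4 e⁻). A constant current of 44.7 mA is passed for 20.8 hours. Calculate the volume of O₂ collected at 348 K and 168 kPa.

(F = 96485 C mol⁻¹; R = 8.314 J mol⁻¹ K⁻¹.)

0.149 L

Q = I·t = 0.04470 A × 74880 s = 3347 C.
n(e⁻) = Q/F = 3347 / 96485 = 0.03469 mol.
4 electrons are transferred per O₂ molecule, so n(O₂) = 0.03469 / 4 = 0.008673 mol.
V = nRT/P = (0.008673 × 8.314 × 348) / (168 × 10³ Pa) = 1.49 × 10⁻⁴ m³ = 0.149 L.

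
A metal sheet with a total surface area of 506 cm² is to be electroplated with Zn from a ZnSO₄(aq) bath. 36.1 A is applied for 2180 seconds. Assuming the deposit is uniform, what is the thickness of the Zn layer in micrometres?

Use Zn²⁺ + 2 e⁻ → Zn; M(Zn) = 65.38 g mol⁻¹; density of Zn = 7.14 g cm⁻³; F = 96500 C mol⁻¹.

73.8 μm

Q = I·t = 36.10 × 2180.0 = 78700 C; n(e⁻) = 0.8155 mol.
n(Zn) = n(e⁻)/2 = 0.4078 mol, so m = 0.4078 × 65.38 = 26.66 g.
Volume = m/ρ = 26.66 / 7.14 = 3.734 cm³.
Thickness = V/A = 3.734 / 506 = 0.00738 cm = 73.8 μm.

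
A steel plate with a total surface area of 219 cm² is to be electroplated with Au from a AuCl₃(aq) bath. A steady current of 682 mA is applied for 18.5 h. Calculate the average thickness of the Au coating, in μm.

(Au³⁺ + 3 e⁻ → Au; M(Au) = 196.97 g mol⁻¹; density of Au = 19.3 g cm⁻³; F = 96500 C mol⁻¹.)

73.1 μm

Q = I·t = 0.6820 × 66600 = 45420 C; n(e⁻) = 0.4707 mol.
n(Au) = n(e⁻)/3 = 0.1569 mol, so m = 0.1569 × 196.97 = 30.90 g.
Volume = m/ρ = 30.90 / 19.3 = 1.601 cm³.
Thickness = V/A = 1.601 / 219 = 0.00731 cm = 73.1 μm.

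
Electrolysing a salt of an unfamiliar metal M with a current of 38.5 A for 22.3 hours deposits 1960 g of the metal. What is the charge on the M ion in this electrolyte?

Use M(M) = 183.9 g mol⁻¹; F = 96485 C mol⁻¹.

+3

Q = I·t = 38.50 A × 80280 s = 3091000 C, so n(e⁻) = 3091000/96485 = 32.03 mol.
n(M) deposited = 1960 / 183.9 = 10.66 mol.
Electrons per atom = n(e⁻)/n(M) = 32.03 / 10.66 = 3.01 ≈ 3, so the ion is M³⁺.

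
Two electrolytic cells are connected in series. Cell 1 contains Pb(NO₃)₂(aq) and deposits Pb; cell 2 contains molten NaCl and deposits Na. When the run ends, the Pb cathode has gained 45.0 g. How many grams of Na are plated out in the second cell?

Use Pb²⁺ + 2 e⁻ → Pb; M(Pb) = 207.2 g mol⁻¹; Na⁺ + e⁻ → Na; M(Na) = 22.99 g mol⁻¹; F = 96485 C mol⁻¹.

9.99 g

n(Pb) = 45.0 / 207.2 = 0.2172 mol.
Since Pb²⁺ + 2 e⁻ → Pb, n(e⁻) passed = 2 × 0.2172 = 0.4344 mol.
Cells in series carry the same charge, so the same 0.4344 mol of electrons passes through cell 2.
Na⁺ + e⁻ → Na, so n(Na) = 0.4344 / 1 = 0.4344 mol.
m(Na) = 0.4344 × 22.99 = 9.99 g.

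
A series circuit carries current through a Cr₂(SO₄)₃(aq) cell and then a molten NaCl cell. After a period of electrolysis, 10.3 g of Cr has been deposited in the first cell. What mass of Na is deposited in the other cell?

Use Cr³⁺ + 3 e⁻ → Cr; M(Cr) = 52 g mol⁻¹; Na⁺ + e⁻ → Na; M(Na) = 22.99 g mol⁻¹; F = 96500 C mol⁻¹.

n(Cr) = 10.3 / 52 = 0.1981 mol.
Since Cr³⁺ + 3 e⁻ → Cr, n(e⁻) passed = 3 × 0.1981 = 0.5942 mol.
Cells in series carry the same charge, so the same 0.5942 mol of electrons passes through cell 2.
Na⁺ + e⁻ → Na, so n(Na) = 0.5942 / 1 = 0.5942 mol.
m(Na) = 0.5942 × 22.99 = 13.7 g.

13.7 g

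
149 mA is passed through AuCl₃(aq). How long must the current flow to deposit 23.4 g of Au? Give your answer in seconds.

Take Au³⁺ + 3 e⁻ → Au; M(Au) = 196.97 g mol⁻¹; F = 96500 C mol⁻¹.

n(Au) = m/M = 23.4 / 196.97 = 0.1188 mol.
Each Au atom requires 3 electrons, so n(e⁻) = 3 × 0.1188 = 0.3564 mol.
Q = n(e⁻)·F = 0.3564 × 96500 = 34390 C.
t = Q/I = 34390 / 0.1490 A = 230800 s.

2.31 × 10⁵ s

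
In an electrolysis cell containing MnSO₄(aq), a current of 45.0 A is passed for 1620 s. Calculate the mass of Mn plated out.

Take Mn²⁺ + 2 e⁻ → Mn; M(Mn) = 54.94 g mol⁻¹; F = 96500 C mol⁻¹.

Q = I·t = 45.00 A × 1620.0 s = 72900 C.
n(e⁻) = Q/F = 72900 / 96500 = 0.7554 mol.
Mn²⁺ + 2 e⁻ → Mn, so n(Mn) = n(e⁻)/2 = 0.3777 mol.
m = n·M = 0.3777 × 54.94 = 20.8 g.

20.8 g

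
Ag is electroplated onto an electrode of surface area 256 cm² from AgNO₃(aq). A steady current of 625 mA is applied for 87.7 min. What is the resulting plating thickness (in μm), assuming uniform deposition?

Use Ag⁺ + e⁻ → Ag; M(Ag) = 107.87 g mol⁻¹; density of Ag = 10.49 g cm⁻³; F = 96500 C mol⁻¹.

Q = I·t = 0.6250 × 5262.0 = 3289 C; n(e⁻) = 0.03408 mol.
n(Ag) = n(e⁻)/1 = 0.03408 mol, so m = 0.03408 × 107.87 = 3.676 g.
Volume = m/ρ = 3.676 / 10.49 = 0.3505 cm³.
Thickness = V/A = 0.3505 / 256 = 0.00137 cm = 13.7 μm.

13.7 μm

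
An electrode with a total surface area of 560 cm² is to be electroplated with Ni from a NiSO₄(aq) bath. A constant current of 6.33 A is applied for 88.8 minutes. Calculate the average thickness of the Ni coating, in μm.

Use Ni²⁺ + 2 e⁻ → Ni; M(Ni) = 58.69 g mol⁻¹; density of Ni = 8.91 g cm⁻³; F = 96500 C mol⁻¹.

Q = I·t = 6.330 × 5328.0 = 33730 C; n(e⁻) = 0.3495 mol.
n(Ni) = n(e⁻)/2 = 0.1747 mol, so m = 0.1747 × 58.69 = 10.26 g.
Volume = m/ρ = 10.26 / 8.91 = 1.151 cm³.
Thickness = V/A = 1.151 / 560 = 0.00206 cm = 20.6 μm.

20.6 μm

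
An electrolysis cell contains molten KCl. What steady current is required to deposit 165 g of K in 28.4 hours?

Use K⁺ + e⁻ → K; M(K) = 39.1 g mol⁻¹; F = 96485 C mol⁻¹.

n(K) = 165 / 39.1 = 4.220 mol.
n(e⁻) = 1 × 4.220 = 4.220 mol.
Q = n(e⁻)·F = 4.220 × 96485 = 407200 C.
I = Q/t = 407200 / 102240 s = 3.98 A.

3.98 A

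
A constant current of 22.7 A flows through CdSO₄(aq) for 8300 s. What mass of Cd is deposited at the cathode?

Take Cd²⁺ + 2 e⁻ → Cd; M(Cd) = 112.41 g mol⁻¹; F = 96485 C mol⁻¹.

Q = I·t = 22.70 A × 8300.0 s = 188400 C.
n(e⁻) = Q/F = 188400 / 96485 = 1.953 mol.
Cd²⁺ + 2 e⁻ → Cd, so n(Cd) = n(e⁻)/2 = 0.9764 mol.
m = n·M = 0.9764 × 112.41 = 110 g.

110 g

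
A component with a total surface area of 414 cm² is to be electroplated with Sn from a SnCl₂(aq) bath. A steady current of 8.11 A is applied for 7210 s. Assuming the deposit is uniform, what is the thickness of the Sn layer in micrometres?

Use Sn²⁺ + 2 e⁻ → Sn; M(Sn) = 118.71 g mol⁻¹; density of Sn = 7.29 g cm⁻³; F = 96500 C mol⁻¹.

Q = I·t = 8.110 × 7210.0 = 58470 C; n(e⁻) = 0.6059 mol.
n(Sn) = n(e⁻)/2 = 0.3030 mol, so m = 0.3030 × 118.71 = 35.97 g.
Volume = m/ρ = 35.97 / 7.29 = 4.934 cm³.
Thickness = V/A = 4.934 / 414 = 0.0119 cm = 119 μm.

119 μm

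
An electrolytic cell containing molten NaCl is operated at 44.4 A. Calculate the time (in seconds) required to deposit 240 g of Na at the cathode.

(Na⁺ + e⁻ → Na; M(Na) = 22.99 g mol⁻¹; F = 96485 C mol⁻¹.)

n(Na) = m/M = 240 / 22.99 = 10.44 mol.
Each Na atom requires 1 electron, so n(e⁻) = 1 × 10.44 = 10.44 mol.
Q = n(e⁻)·F = 10.44 × 96485 = 1007000 C.
t = Q/I = 1007000 / 44.40 A = 22690 s.

22700 s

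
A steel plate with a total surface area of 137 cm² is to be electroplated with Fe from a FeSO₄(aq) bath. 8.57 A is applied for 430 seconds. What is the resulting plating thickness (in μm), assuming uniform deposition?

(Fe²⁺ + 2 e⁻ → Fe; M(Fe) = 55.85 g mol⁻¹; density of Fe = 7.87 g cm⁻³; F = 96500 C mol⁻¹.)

Q = I·t = 8.570 × 430.00 = 3685 C; n(e⁻) = 0.03819 mol.
n(Fe) = n(e⁻)/2 = 0.01909 mol, so m = 0.01909 × 55.85 = 1.066 g.
Volume = m/ρ = 1.066 / 7.87 = 0.1355 cm³.
Thickness = V/A = 0.1355 / 137 = 9.89 × 10⁻⁴ cm = 9.89 μm.

9.89 μm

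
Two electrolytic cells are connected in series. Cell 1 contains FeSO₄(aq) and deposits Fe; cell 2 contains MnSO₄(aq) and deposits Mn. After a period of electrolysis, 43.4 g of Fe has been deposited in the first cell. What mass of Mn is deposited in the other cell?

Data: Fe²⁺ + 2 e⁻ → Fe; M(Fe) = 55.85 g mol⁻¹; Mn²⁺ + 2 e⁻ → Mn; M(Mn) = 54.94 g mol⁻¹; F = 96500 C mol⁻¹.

42.7 g

n(Fe) = 43.4 / 55.85 = 0.7771 mol.
Since Fe²⁺ + 2 e⁻ → Fe, n(e⁻) passed = 2 × 0.7771 = 1.554 mol.
Cells in series carry the same charge, so the same 1.554 mol of electrons passes through cell 2.
Mn²⁺ + 2 e⁻ → Mn, so n(Mn) = 1.554 / 2 = 0.7771 mol.
m(Mn) = 0.7771 × 54.94 = 42.7 g.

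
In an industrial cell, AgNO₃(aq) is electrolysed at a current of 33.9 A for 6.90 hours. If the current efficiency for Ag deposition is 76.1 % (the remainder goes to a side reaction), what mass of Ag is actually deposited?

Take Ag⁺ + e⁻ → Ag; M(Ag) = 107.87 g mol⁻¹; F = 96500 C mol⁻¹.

716 g

Q = I·t = 33.90 × 24840 = 842100 C.
n(e⁻) = 842100/96500 = 8.726 mol; theoretically n(Ag) = 8.726/1 = 8.726 mol, m_theo = 941.3 g.
At 76.1 % efficiency, m_actual = 0.761 × 941.3 = 716 g.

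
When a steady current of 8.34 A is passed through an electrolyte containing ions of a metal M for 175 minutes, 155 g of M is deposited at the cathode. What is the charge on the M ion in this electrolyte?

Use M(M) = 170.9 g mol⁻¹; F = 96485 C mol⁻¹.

Q = I·t = 8.340 A × 10500 s = 87570 C, so n(e⁻) = 87570/96485 = 0.9076 mol.
n(M) deposited = 155 / 170.9 = 0.9070 mol.
Electrons per atom = n(e⁻)/n(M) = 0.9076 / 0.9070 = 1.00 ≈ 1, so the ion is M⁺.

+1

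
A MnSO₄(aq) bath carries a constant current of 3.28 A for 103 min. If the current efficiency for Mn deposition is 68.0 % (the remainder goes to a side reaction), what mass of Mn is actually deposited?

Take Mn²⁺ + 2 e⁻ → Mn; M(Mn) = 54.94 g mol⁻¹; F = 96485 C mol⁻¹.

3.92 g

Q = I·t = 3.280 × 6180.0 = 20270 C.
n(e⁻) = 20270/96485 = 0.2101 mol; theoretically n(Mn) = 0.2101/2 = 0.1050 mol, m_theo = 5.771 g.
At 68.0 % efficiency, m_actual = 0.680 × 5.771 = 3.92 g.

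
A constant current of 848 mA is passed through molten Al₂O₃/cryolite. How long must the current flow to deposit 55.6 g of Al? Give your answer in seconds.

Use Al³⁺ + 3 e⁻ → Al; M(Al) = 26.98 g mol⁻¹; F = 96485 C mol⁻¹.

n(Al) = m/M = 55.6 / 26.98 = 2.061 mol.
Each Al atom requires 3 electrons, so n(e⁻) = 3 × 2.061 = 6.182 mol.
Q = n(e⁻)·F = 6.182 × 96485 = 596500 C.
t = Q/I = 596500 / 0.8480 A = 703400 s.

7.03 × 10⁵ s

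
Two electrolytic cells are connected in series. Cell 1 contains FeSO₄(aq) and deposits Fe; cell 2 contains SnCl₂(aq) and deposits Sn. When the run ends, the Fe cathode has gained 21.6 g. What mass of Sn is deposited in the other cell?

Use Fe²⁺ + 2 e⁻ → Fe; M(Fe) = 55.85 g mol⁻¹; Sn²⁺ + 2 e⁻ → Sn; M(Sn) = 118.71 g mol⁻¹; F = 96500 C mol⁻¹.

45.9 g

n(Fe) = 21.6 / 55.85 = 0.3868 mol.
Since Fe²⁺ + 2 e⁻ → Fe, n(e⁻) passed = 2 × 0.3868 = 0.7735 mol.
Cells in series carry the same charge, so the same 0.7735 mol of electrons passes through cell 2.
Sn²⁺ + 2 e⁻ → Sn, so n(Sn) = 0.7735 / 2 = 0.3868 mol.
m(Sn) = 0.3868 × 118.71 = 45.9 g.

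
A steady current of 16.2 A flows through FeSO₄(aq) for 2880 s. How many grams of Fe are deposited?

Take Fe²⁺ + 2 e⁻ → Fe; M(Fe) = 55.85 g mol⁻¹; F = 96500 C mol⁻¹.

13.5 g

Q = I·t = 16.20 A × 2880.0 s = 46660 C.
n(e⁻) = Q/F = 46660 / 96500 = 0.4835 mol.
Fe²⁺ + 2 e⁻ → Fe, so n(Fe) = n(e⁻)/2 = 0.2417 mol.
m = n·M = 0.2417 × 55.85 = 13.5 g.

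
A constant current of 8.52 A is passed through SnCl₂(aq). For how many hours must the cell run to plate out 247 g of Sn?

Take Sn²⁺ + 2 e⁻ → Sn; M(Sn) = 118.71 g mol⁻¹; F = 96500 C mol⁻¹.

13.1 h

n(Sn) = m/M = 247 / 118.71 = 2.081 mol.
Each Sn atom requires 2 electrons, so n(e⁻) = 2 × 2.081 = 4.161 mol.
Q = n(e⁻)·F = 4.161 × 96500 = 401600 C.
t = Q/I = 401600 / 8.520 A = 47130 s = 13.1 h.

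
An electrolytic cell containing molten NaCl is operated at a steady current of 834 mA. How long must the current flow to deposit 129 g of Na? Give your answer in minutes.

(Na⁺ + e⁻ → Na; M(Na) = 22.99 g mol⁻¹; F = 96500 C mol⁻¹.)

10800 min

n(Na) = m/M = 129 / 22.99 = 5.611 mol.
Each Na atom requires 1 electron, so n(e⁻) = 1 × 5.611 = 5.611 mol.
Q = n(e⁻)·F = 5.611 × 96500 = 541500 C.
t = Q/I = 541500 / 0.8340 A = 649300 s = 10800 min.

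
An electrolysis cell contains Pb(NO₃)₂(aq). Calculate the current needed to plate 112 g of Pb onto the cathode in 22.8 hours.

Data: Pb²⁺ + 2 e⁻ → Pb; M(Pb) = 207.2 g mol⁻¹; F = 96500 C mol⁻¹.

n(Pb) = 112 / 207.2 = 0.5405 mol.
n(e⁻) = 2 × 0.5405 = 1.081 mol.
Q = n(e⁻)·F = 1.081 × 96500 = 104300 C.
I = Q/t = 104300 / 82080 s = 1.27 A.

1.27 A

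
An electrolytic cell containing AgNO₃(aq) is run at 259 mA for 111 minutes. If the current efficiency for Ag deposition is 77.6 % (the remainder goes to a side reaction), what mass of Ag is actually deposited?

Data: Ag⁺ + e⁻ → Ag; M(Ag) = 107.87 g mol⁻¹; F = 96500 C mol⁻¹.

1.50 g

Q = I·t = 0.2590 × 6660.0 = 1725 C.
n(e⁻) = 1725/96500 = 0.01788 mol; theoretically n(Ag) = 0.01788/1 = 0.01788 mol, m_theo = 1.928 g.
At 77.6 % efficiency, m_actual = 0.776 × 1.928 = 1.50 g.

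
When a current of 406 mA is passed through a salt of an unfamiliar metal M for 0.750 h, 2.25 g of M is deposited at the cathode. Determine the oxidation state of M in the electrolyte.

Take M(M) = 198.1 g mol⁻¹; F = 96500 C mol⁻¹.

+1

Q = I·t = 0.4060 A × 2700.0 s = 1096 C, so n(e⁻) = 1096/96500 = 0.01136 mol.
n(M) deposited = 2.25 / 198.1 = 0.01136 mol.
Electrons per atom = n(e⁻)/n(M) = 0.01136 / 0.01136 = 1.00 ≈ 1, so the ion is M⁺.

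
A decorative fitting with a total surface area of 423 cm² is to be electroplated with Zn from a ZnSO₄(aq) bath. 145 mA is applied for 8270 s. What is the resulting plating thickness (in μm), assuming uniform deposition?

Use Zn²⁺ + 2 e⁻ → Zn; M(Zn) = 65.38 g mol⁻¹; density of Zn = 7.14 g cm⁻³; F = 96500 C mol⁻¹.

Q = I·t = 0.1450 × 8270.0 = 1199 C; n(e⁻) = 0.01243 mol.
n(Zn) = n(e⁻)/2 = 0.006213 mol, so m = 0.006213 × 65.38 = 0.4062 g.
Volume = m/ρ = 0.4062 / 7.14 = 0.05689 cm³.
Thickness = V/A = 0.05689 / 423 = 1.35 × 10⁻⁴ cm = 1.35 μm.

1.35 μm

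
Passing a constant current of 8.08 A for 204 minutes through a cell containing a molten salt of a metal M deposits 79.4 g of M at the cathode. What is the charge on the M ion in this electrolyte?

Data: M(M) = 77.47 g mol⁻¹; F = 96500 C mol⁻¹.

+1

Q = I·t = 8.080 A × 12240 s = 98900 C, so n(e⁻) = 98900/96500 = 1.025 mol.
n(M) deposited = 79.4 / 77.47 = 1.025 mol.
Electrons per atom = n(e⁻)/n(M) = 1.025 / 1.025 = 1.00 ≈ 1, so the ion is M⁺.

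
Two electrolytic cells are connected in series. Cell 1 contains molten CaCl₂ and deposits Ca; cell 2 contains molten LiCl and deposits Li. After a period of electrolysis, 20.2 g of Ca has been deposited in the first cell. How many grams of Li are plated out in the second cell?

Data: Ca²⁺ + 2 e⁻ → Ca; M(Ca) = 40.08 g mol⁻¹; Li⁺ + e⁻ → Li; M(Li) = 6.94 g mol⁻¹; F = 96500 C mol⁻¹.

n(Ca) = 20.2 / 40.08 = 0.5040 mol.
Since Ca²⁺ + 2 e⁻ → Ca, n(e⁻) passed = 2 × 0.5040 = 1.008 mol.
Cells in series carry the same charge, so the same 1.008 mol of electrons passes through cell 2.
Li⁺ + e⁻ → Li, so n(Li) = 1.008 / 1 = 1.008 mol.
m(Li) = 1.008 × 6.94 = 7.00 g.

7.00 g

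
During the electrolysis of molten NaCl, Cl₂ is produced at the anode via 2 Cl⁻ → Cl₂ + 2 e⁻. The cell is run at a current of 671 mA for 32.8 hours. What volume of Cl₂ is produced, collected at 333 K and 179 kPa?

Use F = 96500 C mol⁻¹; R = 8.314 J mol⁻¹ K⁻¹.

6.35 L

Q = I·t = 0.6710 A × 118080 s = 79230 C.
n(e⁻) = Q/F = 79230 / 96500 = 0.8211 mol.
2 electrons are transferred per Cl₂ molecule, so n(Cl₂) = 0.8211 / 2 = 0.4105 mol.
V = nRT/P = (0.4105 × 8.314 × 333) / (179 × 10³ Pa) = 0.00635 m³ = 6.35 L.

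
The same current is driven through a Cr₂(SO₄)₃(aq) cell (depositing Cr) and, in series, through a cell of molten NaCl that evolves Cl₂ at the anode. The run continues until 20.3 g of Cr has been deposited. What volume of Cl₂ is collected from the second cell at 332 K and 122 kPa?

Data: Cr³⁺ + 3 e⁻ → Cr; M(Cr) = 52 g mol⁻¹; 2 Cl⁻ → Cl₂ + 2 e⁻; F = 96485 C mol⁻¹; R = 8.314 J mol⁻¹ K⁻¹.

n(Cr) = 20.3 / 52 = 0.3904 mol, so n(e⁻) = 3 × 0.3904 = 1.171 mol.
The cells are in series, so the same 1.171 mol of electrons passes through the second cell.
2 Cl⁻ → Cl₂ + 2 e⁻ — 2 mol e⁻ per mol Cl₂, so n(Cl₂) = 1.171/2 = 0.5856 mol.
V = nRT/P = (0.5856 × 8.314 × 332) / (122 × 10³) = 0.0132 m³ = 13.2 L.

13.2 L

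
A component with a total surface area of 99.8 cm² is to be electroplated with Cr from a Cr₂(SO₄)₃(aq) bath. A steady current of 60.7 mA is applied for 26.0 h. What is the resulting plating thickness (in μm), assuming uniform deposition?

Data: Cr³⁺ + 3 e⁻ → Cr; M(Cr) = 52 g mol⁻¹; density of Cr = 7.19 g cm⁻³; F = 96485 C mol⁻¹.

Q = I·t = 0.06070 × 93600 = 5682 C; n(e⁻) = 0.05889 mol.
n(Cr) = n(e⁻)/3 = 0.01963 mol, so m = 0.01963 × 52 = 1.021 g.
Volume = m/ρ = 1.021 / 7.19 = 0.1420 cm³.
Thickness = V/A = 0.1420 / 99.8 = 0.00142 cm = 14.2 μm.

14.2 μm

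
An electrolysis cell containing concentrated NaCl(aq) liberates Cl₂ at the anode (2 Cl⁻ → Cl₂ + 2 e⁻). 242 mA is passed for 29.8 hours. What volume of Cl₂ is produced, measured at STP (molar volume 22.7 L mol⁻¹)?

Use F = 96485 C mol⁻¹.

Q = I·t = 0.2420 A × 107280 s = 25960 C.
n(e⁻) = Q/F = 25960 / 96485 = 0.2691 mol.
2 electrons are transferred per Cl₂ molecule, so n(Cl₂) = 0.2691 / 2 = 0.1345 mol.
V = n × V_m = 0.1345 × 22.7 = 3.05 L.

3.05 L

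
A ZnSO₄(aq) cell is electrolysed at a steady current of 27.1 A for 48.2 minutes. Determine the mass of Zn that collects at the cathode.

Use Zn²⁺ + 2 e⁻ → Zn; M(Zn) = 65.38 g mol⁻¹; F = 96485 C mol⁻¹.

26.6 g

Q = I·t = 27.10 A × 2892.0 s = 78370 C.
n(e⁻) = Q/F = 78370 / 96485 = 0.8123 mol.
Zn²⁺ + 2 e⁻ → Zn, so n(Zn) = n(e⁻)/2 = 0.4061 mol.
m = n·M = 0.4061 × 65.38 = 26.6 g.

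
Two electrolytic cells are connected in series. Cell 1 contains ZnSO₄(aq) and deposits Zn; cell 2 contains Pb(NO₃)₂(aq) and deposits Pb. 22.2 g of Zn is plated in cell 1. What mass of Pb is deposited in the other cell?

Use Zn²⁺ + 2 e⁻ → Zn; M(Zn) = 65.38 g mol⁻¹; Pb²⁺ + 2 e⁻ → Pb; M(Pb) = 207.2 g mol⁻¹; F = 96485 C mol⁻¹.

70.4 g

n(Zn) = 22.2 / 65.38 = 0.3396 mol.
Since Zn²⁺ + 2 e⁻ → Zn, n(e⁻) passed = 2 × 0.3396 = 0.6791 mol.
Cells in series carry the same charge, so the same 0.6791 mol of electrons passes through cell 2.
Pb²⁺ + 2 e⁻ → Pb, so n(Pb) = 0.6791 / 2 = 0.3396 mol.
m(Pb) = 0.3396 × 207.2 = 70.4 g.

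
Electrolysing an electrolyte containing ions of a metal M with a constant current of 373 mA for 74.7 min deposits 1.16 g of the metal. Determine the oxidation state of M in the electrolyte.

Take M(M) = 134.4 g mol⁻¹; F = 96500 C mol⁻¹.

+2

Q = I·t = 0.3730 A × 4482.0 s = 1672 C, so n(e⁻) = 1672/96500 = 0.01732 mol.
n(M) deposited = 1.16 / 134.4 = 0.008631 mol.
Electrons per atom = n(e⁻)/n(M) = 0.01732 / 0.008631 = 2.01 ≈ 2, so the ion is M²⁺.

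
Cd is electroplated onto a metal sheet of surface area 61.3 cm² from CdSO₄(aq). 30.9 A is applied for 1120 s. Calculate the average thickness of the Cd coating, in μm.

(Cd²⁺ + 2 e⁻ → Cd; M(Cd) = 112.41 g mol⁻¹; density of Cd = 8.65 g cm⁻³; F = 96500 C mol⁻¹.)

Q = I·t = 30.90 × 1120.0 = 34610 C; n(e⁻) = 0.3586 mol.
n(Cd) = n(e⁻)/2 = 0.1793 mol, so m = 0.1793 × 112.41 = 20.16 g.
Volume = m/ρ = 20.16 / 8.65 = 2.330 cm³.
Thickness = V/A = 2.330 / 61.3 = 0.0380 cm = 380 μm.

380 μm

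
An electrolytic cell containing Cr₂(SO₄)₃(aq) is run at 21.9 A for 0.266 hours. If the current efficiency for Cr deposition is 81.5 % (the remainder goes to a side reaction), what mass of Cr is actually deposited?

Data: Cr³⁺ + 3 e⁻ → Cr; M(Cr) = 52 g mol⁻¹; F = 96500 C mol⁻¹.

3.07 g

Q = I·t = 21.90 × 957.60 = 20970 C.
n(e⁻) = 20970/96500 = 0.2173 mol; theoretically n(Cr) = 0.2173/3 = 0.07244 mol, m_theo = 3.767 g.
At 81.5 % efficiency, m_actual = 0.815 × 3.767 = 3.07 g.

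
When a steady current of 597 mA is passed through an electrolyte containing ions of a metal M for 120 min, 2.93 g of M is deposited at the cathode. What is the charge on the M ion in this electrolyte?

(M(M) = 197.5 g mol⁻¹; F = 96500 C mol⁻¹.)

+3

Q = I·t = 0.5970 A × 7200.0 s = 4298 C, so n(e⁻) = 4298/96500 = 0.04454 mol.
n(M) deposited = 2.93 / 197.5 = 0.01484 mol.
Electrons per atom = n(e⁻)/n(M) = 0.04454 / 0.01484 = 3.00 ≈ 3, so the ion is M³⁺.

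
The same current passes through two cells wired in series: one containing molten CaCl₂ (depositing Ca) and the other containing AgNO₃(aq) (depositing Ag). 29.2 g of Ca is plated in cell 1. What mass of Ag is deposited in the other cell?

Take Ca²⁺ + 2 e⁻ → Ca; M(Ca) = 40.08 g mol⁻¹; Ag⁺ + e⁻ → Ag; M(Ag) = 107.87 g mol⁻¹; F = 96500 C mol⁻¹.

157 g

n(Ca) = 29.2 / 40.08 = 0.7285 mol.
Since Ca²⁺ + 2 e⁻ → Ca, n(e⁻) passed = 2 × 0.7285 = 1.457 mol.
Cells in series carry the same charge, so the same 1.457 mol of electrons passes through cell 2.
Ag⁺ + e⁻ → Ag, so n(Ag) = 1.457 / 1 = 1.457 mol.
m(Ag) = 1.457 × 107.87 = 157 g.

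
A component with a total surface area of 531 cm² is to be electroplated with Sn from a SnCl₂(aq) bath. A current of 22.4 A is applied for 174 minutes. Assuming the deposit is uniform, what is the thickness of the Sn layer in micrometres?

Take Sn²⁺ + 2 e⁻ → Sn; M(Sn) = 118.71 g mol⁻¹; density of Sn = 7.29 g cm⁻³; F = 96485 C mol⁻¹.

Q = I·t = 22.40 × 10440 = 233900 C; n(e⁻) = 2.424 mol.
n(Sn) = n(e⁻)/2 = 1.212 mol, so m = 1.212 × 118.71 = 143.9 g.
Volume = m/ρ = 143.9 / 7.29 = 19.73 cm³.
Thickness = V/A = 19.73 / 531 = 0.0372 cm = 372 μm.

372 μm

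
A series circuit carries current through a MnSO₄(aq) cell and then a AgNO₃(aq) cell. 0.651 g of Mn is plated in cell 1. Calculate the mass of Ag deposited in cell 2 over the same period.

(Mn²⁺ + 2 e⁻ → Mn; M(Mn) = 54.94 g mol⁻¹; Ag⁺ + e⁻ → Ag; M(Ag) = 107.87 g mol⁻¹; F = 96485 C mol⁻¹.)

2.56 g

n(Mn) = 0.651 / 54.94 = 0.01185 mol.
Since Mn²⁺ + 2 e⁻ → Mn, n(e⁻) passed = 2 × 0.01185 = 0.02370 mol.
Cells in series carry the same charge, so the same 0.02370 mol of electrons passes through cell 2.
Ag⁺ + e⁻ → Ag, so n(Ag) = 0.02370 / 1 = 0.02370 mol.
m(Ag) = 0.02370 × 107.87 = 2.56 g.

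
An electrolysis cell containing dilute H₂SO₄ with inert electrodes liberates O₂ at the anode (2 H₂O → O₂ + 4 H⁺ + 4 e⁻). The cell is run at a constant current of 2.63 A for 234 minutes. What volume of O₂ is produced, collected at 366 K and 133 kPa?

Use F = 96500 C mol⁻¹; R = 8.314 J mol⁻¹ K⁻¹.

2.19 L

Q = I·t = 2.630 A × 14040 s = 36930 C.
n(e⁻) = Q/F = 36930 / 96500 = 0.3826 mol.
4 electrons are transferred per O₂ molecule, so n(O₂) = 0.3826 / 4 = 0.09566 mol.
V = nRT/P = (0.09566 × 8.314 × 366) / (133 × 10³ Pa) = 0.00219 m³ = 2.19 L.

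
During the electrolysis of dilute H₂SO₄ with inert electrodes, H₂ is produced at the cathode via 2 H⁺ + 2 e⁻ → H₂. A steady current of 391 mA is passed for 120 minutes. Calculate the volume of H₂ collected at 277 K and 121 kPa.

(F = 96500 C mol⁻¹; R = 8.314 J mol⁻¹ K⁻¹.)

Q = I·t = 0.3910 A × 7200.0 s = 2815 C.
n(e⁻) = Q/F = 2815 / 96500 = 0.02917 mol.
2 electrons are transferred per H₂ molecule, so n(H₂) = 0.02917 / 2 = 0.01459 mol.
V = nRT/P = (0.01459 × 8.314 × 277) / (121 × 10³ Pa) = 2.78 × 10⁻⁴ m³ = 0.278 L.

0.278 L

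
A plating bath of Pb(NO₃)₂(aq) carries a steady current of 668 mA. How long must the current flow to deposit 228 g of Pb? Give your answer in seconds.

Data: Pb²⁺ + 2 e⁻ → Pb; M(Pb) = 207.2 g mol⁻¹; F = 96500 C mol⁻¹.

3.18 × 10⁵ s

n(Pb) = m/M = 228 / 207.2 = 1.100 mol.
Each Pb atom requires 2 electrons, so n(e⁻) = 2 × 1.100 = 2.201 mol.
Q = n(e⁻)·F = 2.201 × 96500 = 212400 C.
t = Q/I = 212400 / 0.6680 A = 317900 s.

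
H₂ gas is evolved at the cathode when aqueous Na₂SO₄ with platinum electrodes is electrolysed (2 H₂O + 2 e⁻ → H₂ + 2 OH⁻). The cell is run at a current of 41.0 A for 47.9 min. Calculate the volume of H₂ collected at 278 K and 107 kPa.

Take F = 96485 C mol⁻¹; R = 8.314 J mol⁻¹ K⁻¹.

13.2 L

Q = I·t = 41.00 A × 2874.0 s = 117800 C.
n(e⁻) = Q/F = 117800 / 96485 = 1.221 mol.
2 electrons are transferred per H₂ molecule, so n(H₂) = 1.221 / 2 = 0.6106 mol.
V = nRT/P = (0.6106 × 8.314 × 278) / (107 × 10³ Pa) = 0.0132 m³ = 13.2 L.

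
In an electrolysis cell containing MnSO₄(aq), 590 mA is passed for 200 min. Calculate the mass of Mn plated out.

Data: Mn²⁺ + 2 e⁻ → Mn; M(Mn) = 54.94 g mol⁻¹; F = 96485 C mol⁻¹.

2.02 g

Q = I·t = 0.5900 A × 12000 s = 7080 C.
n(e⁻) = Q/F = 7080 / 96485 = 0.07338 mol.
Mn²⁺ + 2 e⁻ → Mn, so n(Mn) = n(e⁻)/2 = 0.03669 mol.
m = n·M = 0.03669 × 54.94 = 2.02 g.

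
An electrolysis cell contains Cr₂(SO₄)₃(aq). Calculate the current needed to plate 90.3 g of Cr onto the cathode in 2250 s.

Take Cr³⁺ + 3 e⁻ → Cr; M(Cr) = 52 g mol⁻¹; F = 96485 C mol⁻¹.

n(Cr) = 90.3 / 52 = 1.737 mol.
n(e⁻) = 3 × 1.737 = 5.210 mol.
Q = n(e⁻)·F = 5.210 × 96485 = 502600 C.
I = Q/t = 502600 / 2250.0 s = 223 A.

223 A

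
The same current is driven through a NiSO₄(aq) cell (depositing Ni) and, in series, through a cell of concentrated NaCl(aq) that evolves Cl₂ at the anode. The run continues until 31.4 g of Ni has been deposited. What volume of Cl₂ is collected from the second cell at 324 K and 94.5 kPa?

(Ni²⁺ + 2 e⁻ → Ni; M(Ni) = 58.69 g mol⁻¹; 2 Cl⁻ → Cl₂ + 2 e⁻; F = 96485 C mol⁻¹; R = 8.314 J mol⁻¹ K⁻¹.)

15.3 L

n(Ni) = 31.4 / 58.69 = 0.5350 mol, so n(e⁻) = 2 × 0.5350 = 1.070 mol.
The cells are in series, so the same 1.070 mol of electrons passes through the second cell.
2 Cl⁻ → Cl₂ + 2 e⁻ — 2 mol e⁻ per mol Cl₂, so n(Cl₂) = 1.070/2 = 0.5350 mol.
V = nRT/P = (0.5350 × 8.314 × 324) / (94.5 × 10³) = 0.0153 m³ = 15.3 L.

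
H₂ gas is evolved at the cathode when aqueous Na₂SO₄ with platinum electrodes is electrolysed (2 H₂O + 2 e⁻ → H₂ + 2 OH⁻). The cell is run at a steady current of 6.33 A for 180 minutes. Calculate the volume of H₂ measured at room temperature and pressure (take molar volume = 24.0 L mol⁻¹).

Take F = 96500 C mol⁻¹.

8.50 L

Q = I·t = 6.330 A × 10800 s = 68360 C.
n(e⁻) = Q/F = 68360 / 96500 = 0.7084 mol.
2 electrons are transferred per H₂ molecule, so n(H₂) = 0.7084 / 2 = 0.3542 mol.
V = n × V_m = 0.3542 × 24.0 = 8.50 L.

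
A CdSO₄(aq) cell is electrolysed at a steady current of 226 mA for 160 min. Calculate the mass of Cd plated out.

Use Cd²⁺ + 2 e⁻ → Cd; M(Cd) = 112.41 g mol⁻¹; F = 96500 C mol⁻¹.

1.26 g

Q = I·t = 0.2260 A × 9600.0 s = 2170 C.
n(e⁻) = Q/F = 2170 / 96500 = 0.02248 mol.
Cd²⁺ + 2 e⁻ → Cd, so n(Cd) = n(e⁻)/2 = 0.01124 mol.
m = n·M = 0.01124 × 112.41 = 1.26 g.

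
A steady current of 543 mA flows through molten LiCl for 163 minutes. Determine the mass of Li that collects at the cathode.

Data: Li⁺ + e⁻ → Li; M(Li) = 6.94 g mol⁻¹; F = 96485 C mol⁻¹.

Q = I·t = 0.5430 A × 9780.0 s = 5311 C.
n(e⁻) = Q/F = 5311 / 96485 = 0.05504 mol.
Li⁺ + e⁻ → Li, so n(Li) = n(e⁻)/1 = 0.05504 mol.
m = n·M = 0.05504 × 6.94 = 0.382 g.

0.382 g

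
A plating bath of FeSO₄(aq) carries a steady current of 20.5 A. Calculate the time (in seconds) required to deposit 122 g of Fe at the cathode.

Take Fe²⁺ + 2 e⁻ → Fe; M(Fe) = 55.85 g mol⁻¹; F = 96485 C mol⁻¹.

n(Fe) = m/M = 122 / 55.85 = 2.184 mol.
Each Fe atom requires 2 electrons, so n(e⁻) = 2 × 2.184 = 4.369 mol.
Q = n(e⁻)·F = 4.369 × 96485 = 421500 C.
t = Q/I = 421500 / 20.50 A = 20560 s.

20600 s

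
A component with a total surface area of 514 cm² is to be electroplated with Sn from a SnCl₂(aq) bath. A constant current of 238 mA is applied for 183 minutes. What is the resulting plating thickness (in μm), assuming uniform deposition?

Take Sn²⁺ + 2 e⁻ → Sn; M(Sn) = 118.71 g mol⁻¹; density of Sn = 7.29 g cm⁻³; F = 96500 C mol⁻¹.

Q = I·t = 0.2380 × 10980 = 2613 C; n(e⁻) = 0.02708 mol.
n(Sn) = n(e⁻)/2 = 0.01354 mol, so m = 0.01354 × 118.71 = 1.607 g.
Volume = m/ρ = 1.607 / 7.29 = 0.2205 cm³.
Thickness = V/A = 0.2205 / 514 = 4.29 × 10⁻⁴ cm = 4.29 μm.

4.29 μm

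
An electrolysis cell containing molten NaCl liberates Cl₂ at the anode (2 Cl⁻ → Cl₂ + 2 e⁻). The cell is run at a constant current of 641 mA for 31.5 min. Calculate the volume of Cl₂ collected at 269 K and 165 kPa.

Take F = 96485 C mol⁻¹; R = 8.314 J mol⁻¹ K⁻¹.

0.0851 L

Q = I·t = 0.6410 A × 1890.0 s = 1211 C.
n(e⁻) = Q/F = 1211 / 96485 = 0.01256 mol.
2 electrons are transferred per Cl₂ molecule, so n(Cl₂) = 0.01256 / 2 = 0.006278 mol.
V = nRT/P = (0.006278 × 8.314 × 269) / (165 × 10³ Pa) = 8.51 × 10⁻⁵ m³ = 0.0851 L.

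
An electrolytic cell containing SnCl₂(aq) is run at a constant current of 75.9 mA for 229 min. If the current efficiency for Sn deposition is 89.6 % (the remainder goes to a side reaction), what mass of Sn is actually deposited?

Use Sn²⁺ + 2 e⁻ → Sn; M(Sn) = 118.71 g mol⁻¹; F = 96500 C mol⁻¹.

0.575 g

Q = I·t = 0.07590 × 13740 = 1043 C.
n(e⁻) = 1043/96500 = 0.01081 mol; theoretically n(Sn) = 0.01081/2 = 0.005403 mol, m_theo = 0.6414 g.
At 89.6 % efficiency, m_actual = 0.896 × 0.6414 = 0.575 g.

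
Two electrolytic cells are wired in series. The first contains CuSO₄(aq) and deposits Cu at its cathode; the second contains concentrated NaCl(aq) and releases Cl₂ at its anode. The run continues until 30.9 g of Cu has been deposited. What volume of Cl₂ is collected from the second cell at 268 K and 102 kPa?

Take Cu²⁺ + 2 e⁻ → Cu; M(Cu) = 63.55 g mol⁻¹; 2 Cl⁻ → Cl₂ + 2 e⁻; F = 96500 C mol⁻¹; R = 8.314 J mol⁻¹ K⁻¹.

n(Cu) = 30.9 / 63.55 = 0.4862 mol, so n(e⁻) = 2 × 0.4862 = 0.9725 mol.
The cells are in series, so the same 0.9725 mol of electrons passes through the second cell.
2 Cl⁻ → Cl₂ + 2 e⁻ — 2 mol e⁻ per mol Cl₂, so n(Cl₂) = 0.9725/2 = 0.4862 mol.
V = nRT/P = (0.4862 × 8.314 × 268) / (102 × 10³) = 0.0106 m³ = 10.6 L.

10.6 L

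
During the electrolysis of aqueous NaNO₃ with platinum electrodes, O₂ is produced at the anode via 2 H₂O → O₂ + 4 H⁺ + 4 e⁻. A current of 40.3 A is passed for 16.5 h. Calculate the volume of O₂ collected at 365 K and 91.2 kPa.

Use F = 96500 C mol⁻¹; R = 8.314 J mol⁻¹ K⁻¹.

206 L

Q = I·t = 40.30 A × 59400 s = 2394000 C.
n(e⁻) = Q/F = 2394000 / 96500 = 24.81 mol.
4 electrons are transferred per O₂ molecule, so n(O₂) = 24.81 / 4 = 6.202 mol.
V = nRT/P = (6.202 × 8.314 × 365) / (91.2 × 10³ Pa) = 0.206 m³ = 206 L.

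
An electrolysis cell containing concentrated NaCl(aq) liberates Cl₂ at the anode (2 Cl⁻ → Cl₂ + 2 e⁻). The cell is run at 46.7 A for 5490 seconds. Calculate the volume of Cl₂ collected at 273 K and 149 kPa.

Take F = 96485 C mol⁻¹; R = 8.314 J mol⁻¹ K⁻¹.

20.2 L

Q = I·t = 46.70 A × 5490.0 s = 256400 C.
n(e⁻) = Q/F = 256400 / 96485 = 2.657 mol.
2 electrons are transferred per Cl₂ molecule, so n(Cl₂) = 2.657 / 2 = 1.329 mol.
V = nRT/P = (1.329 × 8.314 × 273) / (149 × 10³ Pa) = 0.0202 m³ = 20.2 L.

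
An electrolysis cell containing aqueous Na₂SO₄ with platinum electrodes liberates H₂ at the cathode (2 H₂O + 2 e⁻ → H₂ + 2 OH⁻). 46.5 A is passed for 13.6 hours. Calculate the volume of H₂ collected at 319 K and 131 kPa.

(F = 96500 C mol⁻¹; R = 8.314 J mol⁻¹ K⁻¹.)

239 L

Q = I·t = 46.50 A × 48960 s = 2277000 C.
n(e⁻) = Q/F = 2277000 / 96500 = 23.59 mol.
2 electrons are transferred per H₂ molecule, so n(H₂) = 23.59 / 2 = 11.80 mol.
V = nRT/P = (11.80 × 8.314 × 319) / (131 × 10³ Pa) = 0.239 m³ = 239 L.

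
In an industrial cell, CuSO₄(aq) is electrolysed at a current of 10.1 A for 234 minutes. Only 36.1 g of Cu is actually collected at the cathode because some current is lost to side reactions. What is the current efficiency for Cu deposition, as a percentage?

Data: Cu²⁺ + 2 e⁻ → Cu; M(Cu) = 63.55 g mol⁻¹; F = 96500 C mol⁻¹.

Q = I·t = 10.10 × 14040 = 141800 C; n(e⁻) = 141800/96500 = 1.469 mol.
Theoretical n(Cu) = n(e⁻)/2 = 0.7347 mol, i.e. m_theo = 0.7347 × 63.55 = 46.69 g.
Efficiency = m_actual / m_theo = 36.1 / 46.69 = 77.3 %.

77.3 %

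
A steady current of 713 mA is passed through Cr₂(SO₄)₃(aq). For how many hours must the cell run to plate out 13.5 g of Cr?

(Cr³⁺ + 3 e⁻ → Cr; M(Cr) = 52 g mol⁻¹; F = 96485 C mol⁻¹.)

29.3 h

n(Cr) = m/M = 13.5 / 52 = 0.2596 mol.
Each Cr atom requires 3 electrons, so n(e⁻) = 3 × 0.2596 = 0.7788 mol.
Q = n(e⁻)·F = 0.7788 × 96485 = 75150 C.
t = Q/I = 75150 / 0.7130 A = 105400 s = 29.3 h.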